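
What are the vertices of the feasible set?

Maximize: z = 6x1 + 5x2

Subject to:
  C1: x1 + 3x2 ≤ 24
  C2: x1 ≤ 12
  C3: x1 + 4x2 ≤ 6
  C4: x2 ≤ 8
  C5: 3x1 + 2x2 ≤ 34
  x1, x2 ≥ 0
Each vertex is the intersection of two constraint boundaries that also satisfies all remaining constraints:
  x1 = 0 and x2 = 0 → (0, 0)
  x1 + 4x2 = 6 and x2 = 0 → (6, 0)
  x1 + 4x2 = 6 and x1 = 0 → (0, 1.5)

Vertices: (0, 0), (6, 0), (0, 1.5)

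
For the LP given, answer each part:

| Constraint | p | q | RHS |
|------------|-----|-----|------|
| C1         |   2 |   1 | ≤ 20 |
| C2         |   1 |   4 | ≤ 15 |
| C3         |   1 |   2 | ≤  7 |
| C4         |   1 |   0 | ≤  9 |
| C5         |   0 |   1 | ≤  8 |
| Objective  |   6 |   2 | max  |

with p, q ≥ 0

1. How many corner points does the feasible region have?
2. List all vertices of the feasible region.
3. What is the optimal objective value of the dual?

1. 3
2. (0, 0), (7, 0), (0, 3.5)
3. 42 (by strong duality, equal to the primal optimum)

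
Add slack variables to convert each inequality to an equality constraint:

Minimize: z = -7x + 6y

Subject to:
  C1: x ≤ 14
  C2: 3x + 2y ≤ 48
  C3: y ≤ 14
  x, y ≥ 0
min z = -7x + 6y

s.t.
  x + s1 = 14
  3x + 2y + s2 = 48
  y + s3 = 14
  x, y, s1, s2, s3 ≥ 0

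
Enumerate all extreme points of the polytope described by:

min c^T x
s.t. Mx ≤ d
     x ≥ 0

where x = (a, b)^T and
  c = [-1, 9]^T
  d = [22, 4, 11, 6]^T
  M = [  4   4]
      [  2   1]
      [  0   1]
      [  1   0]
Each vertex is the intersection of two constraint boundaries that also satisfies all remaining constraints:
  a = 0 and b = 0 → (0, 0)
  2a + b = 4 and b = 0 → (2, 0)
  2a + b = 4 and a = 0 → (0, 4)

Vertices: (0, 0), (2, 0), (0, 4)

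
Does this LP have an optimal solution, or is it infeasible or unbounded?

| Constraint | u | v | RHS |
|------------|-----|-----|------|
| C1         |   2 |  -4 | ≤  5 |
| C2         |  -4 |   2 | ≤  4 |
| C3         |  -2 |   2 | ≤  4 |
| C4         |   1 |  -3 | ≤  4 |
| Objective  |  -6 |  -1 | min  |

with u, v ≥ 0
Feasible point: (0, 0) satisfies every constraint, so the LP is feasible.
Direction d = (1, 1): for each constraint row a, a·d ≤ 0 —
  (2)(1) + (-4)(1) = -2 ≤ 0
  (-4)(1) + (2)(1) = -2 ≤ 0
  (-2)(1) + (2)(1) = 0 ≤ 0
  (1)(1) + (-3)(1) = -2 ≤ 0
and d ≥ 0, so (0, 0) + t·d stays feasible for every t ≥ 0. Along this ray z = -6u - v changes by -7 per unit t, so z → −∞.

The LP is unbounded; z can be made arbitrarily small.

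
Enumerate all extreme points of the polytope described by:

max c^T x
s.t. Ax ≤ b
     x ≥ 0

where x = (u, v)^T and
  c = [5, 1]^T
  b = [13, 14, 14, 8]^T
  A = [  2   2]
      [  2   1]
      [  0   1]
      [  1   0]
Each vertex is the intersection of two constraint boundaries that also satisfies all remaining constraints:
  u = 0 and v = 0 → (0, 0)
  2u + 2v = 13 and v = 0 → (6.5, 0)
  2u + 2v = 13 and u = 0 → (0, 6.5)

Vertices: (0, 0), (6.5, 0), (0, 6.5)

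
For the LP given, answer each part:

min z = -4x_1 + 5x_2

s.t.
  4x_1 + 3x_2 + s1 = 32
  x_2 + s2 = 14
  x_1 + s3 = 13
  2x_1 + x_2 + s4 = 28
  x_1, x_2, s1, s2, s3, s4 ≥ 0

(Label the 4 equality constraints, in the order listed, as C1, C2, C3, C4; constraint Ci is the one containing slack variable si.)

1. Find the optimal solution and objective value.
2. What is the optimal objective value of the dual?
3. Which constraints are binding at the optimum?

1. x_1 = 8, x_2 = 0, z = -32
2. -32 (by strong duality, equal to the primal optimum)
3. C1, x_2 ≥ 0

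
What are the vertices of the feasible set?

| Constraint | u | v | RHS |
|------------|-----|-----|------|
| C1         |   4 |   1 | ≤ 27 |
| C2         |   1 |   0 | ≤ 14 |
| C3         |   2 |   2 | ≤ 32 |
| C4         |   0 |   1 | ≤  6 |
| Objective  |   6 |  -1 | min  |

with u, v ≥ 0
Each vertex is the intersection of two constraint boundaries that also satisfies all remaining constraints:
  u = 0 and v = 0 → (0, 0)
  4u + v = 27 and v = 0 → (6.75, 0)
  4u + v = 27 and v = 6 → (5.25, 6)
  v = 6 and u = 0 → (0, 6)

Vertices: (0, 0), (6.75, 0), (5.25, 6), (0, 6)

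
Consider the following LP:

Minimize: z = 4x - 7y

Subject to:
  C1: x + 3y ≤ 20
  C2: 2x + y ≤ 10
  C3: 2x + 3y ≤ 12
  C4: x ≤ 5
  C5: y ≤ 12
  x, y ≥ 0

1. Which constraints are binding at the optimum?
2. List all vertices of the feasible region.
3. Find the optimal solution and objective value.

1. C3, x ≥ 0
2. (0, 0), (5, 0), (4.5, 1), (0, 4)
3. x = 0, y = 4, z = -28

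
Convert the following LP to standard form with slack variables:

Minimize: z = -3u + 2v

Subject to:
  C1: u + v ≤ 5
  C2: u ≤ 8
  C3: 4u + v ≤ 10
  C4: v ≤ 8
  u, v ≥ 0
min z = -3u + 2v

s.t.
  u + v + s1 = 5
  u + s2 = 8
  4u + v + s3 = 10
  v + s4 = 8
  u, v, s1, s2, s3, s4 ≥ 0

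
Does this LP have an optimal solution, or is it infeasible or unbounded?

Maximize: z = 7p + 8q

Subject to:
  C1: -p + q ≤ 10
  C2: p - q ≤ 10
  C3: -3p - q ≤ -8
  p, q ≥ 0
Feasible point: (3, 0) satisfies every constraint, so the LP is feasible.
Direction d = (1, 1): for each constraint row a, a·d ≤ 0 —
  (-1)(1) + (1)(1) = 0 ≤ 0
  (1)(1) + (-1)(1) = 0 ≤ 0
  (-3)(1) + (-1)(1) = -4 ≤ 0
and d ≥ 0, so (3, 0) + t·d stays feasible for every t ≥ 0. Along this ray z = 7p + 8q changes by 15 per unit t, so z → +∞.

Unbounded — the objective can increase without bound over the feasible region.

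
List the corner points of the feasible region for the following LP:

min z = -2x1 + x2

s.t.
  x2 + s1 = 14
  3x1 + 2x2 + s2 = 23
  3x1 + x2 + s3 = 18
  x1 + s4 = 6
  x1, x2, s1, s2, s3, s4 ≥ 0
Each vertex is the intersection of two constraint boundaries that also satisfies all remaining constraints:
  x1 = 0 and x2 = 0 → (0, 0)
  3x1 + x2 = 18 and x1 = 6 → (6, 0)
  3x1 + 2x2 = 23 and 3x1 + x2 = 18 → (4.333, 5)
  3x1 + 2x2 = 23 and x1 = 0 → (0, 11.5)

Vertices: (0, 0), (6, 0), (4.333, 5), (0, 11.5)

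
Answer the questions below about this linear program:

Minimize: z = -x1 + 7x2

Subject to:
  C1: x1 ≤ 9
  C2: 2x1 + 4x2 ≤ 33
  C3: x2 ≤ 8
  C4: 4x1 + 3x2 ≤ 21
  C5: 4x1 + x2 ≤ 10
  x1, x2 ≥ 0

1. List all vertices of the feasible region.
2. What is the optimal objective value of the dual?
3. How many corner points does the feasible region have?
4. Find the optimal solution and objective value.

1. (0, 0), (2.5, 0), (1.125, 5.5), (0, 7)
2. -2.5 (by strong duality, equal to the primal optimum)
3. 4
4. x1 = 2.5, x2 = 0, z = -2.5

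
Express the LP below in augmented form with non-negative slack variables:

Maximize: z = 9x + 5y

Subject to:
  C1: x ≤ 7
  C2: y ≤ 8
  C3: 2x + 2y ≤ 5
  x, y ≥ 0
max z = 9x + 5y

s.t.
  x + s1 = 7
  y + s2 = 8
  2x + 2y + s3 = 5
  x, y, s1, s2, s3 ≥ 0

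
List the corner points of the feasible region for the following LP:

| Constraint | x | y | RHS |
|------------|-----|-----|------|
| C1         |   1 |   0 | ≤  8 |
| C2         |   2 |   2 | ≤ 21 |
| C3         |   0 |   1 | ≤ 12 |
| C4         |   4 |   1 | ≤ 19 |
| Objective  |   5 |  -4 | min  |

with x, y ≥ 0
Each vertex is the intersection of two constraint boundaries that also satisfies all remaining constraints:
  x = 0 and y = 0 → (0, 0)
  4x + y = 19 and y = 0 → (4.75, 0)
  2x + 2y = 21 and 4x + y = 19 → (2.833, 7.667)
  2x + 2y = 21 and x = 0 → (0, 10.5)

Vertices: (0, 0), (4.75, 0), (2.833, 7.667), (0, 10.5)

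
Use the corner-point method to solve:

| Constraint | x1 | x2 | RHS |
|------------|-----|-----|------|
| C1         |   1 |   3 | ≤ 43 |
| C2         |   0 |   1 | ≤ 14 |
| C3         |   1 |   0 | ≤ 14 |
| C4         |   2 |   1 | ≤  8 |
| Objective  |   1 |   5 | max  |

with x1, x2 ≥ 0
Each vertex is the intersection of two constraint boundaries that also satisfies all remaining constraints:
  x1 = 0 and x2 = 0 → (0, 0)
  2x1 + x2 = 8 and x2 = 0 → (4, 0)
  2x1 + x2 = 8 and x1 = 0 → (0, 8)

Evaluating z = x1 + 5x2 at each vertex:
  (0, 0): z = 0
  (4, 0): z = 4
  (0, 8): z = 40

The maximum is at (0, 8) with z = 40.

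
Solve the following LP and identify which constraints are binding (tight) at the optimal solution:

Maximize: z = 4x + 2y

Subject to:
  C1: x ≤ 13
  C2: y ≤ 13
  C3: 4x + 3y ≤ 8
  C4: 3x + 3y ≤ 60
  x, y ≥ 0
Optimal: x = 2, y = 0
Slack at optimum:
  C1: slack = 11
  C2: slack = 13
  C3: slack = 0 (binding)
  C4: slack = 54
  x ≥ 0: x = 2
  y ≥ 0: y = 0 (binding)
Binding constraints: C3, y ≥ 0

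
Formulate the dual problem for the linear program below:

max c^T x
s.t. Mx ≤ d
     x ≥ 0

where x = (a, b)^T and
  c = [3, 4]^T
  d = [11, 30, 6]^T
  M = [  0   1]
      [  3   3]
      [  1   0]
Minimize: z = 11y1 + 30y2 + 6y3

Subject to:
  C1: -3y2 - y3 ≤ -3
  C2: -y1 - 3y2 ≤ -4
  y1, y2, y3 ≥ 0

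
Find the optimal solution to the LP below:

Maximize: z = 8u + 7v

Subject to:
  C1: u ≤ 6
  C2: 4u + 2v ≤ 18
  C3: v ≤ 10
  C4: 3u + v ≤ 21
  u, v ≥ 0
Each vertex is the intersection of two constraint boundaries that also satisfies all remaining constraints:
  u = 0 and v = 0 → (0, 0)
  4u + 2v = 18 and v = 0 → (4.5, 0)
  4u + 2v = 18 and u = 0 → (0, 9)

Evaluating z = 8u + 7v at each vertex:
  (0, 0): z = 0
  (4.5, 0): z = 36
  (0, 9): z = 63

The maximum is at (0, 9) with z = 63.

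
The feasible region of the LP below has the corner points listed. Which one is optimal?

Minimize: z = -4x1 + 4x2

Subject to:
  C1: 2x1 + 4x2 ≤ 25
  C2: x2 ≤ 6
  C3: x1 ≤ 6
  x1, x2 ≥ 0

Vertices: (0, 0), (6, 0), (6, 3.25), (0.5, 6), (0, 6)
Evaluating z = -4x1 + 4x2 at each vertex:
  (0, 0): z = 0
  (6, 0): z = -24
  (6, 3.25): z = -11
  (0.5, 6): z = 22
  (0, 6): z = 24

The smallest value is z = -24, attained at (6, 0).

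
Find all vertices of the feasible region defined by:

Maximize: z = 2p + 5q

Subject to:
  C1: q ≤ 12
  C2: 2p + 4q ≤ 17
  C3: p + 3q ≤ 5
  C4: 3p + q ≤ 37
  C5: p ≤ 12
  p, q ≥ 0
Each vertex is the intersection of two constraint boundaries that also satisfies all remaining constraints:
  p = 0 and q = 0 → (0, 0)
  p + 3q = 5 and q = 0 → (5, 0)
  p + 3q = 5 and p = 0 → (0, 1.667)

Vertices: (0, 0), (5, 0), (0, 1.667)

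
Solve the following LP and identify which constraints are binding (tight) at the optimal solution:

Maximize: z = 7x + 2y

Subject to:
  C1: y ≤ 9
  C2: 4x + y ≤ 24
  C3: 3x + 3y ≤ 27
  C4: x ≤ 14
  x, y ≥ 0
Optimal: x = 5, y = 4
Binding: C2, C3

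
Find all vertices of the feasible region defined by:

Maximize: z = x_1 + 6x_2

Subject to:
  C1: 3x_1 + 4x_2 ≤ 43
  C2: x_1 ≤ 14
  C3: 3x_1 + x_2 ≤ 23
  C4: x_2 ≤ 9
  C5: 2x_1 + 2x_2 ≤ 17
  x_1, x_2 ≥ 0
Each vertex is the intersection of two constraint boundaries that also satisfies all remaining constraints:
  x_1 = 0 and x_2 = 0 → (0, 0)
  3x_1 + x_2 = 23 and x_2 = 0 → (7.667, 0)
  3x_1 + x_2 = 23 and 2x_1 + 2x_2 = 17 → (7.25, 1.25)
  2x_1 + 2x_2 = 17 and x_1 = 0 → (0, 8.5)

Vertices: (0, 0), (7.667, 0), (7.25, 1.25), (0, 8.5)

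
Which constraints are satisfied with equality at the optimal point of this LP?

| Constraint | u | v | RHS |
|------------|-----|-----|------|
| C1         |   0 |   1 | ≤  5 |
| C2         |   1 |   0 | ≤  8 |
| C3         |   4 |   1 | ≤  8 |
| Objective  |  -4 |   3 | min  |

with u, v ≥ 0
Optimal: u = 2, v = 0
Slack at optimum:
  C1: slack = 5
  C2: slack = 6
  C3: slack = 0 (binding)
  u ≥ 0: u = 2
  v ≥ 0: v = 0 (binding)
Binding constraints: C3, v ≥ 0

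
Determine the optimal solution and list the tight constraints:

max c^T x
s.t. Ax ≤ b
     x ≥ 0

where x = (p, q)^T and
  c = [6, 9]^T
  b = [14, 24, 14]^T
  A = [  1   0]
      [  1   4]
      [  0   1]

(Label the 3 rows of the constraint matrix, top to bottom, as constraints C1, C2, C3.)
Optimal: p = 14, q = 2.5
Binding: C1, C2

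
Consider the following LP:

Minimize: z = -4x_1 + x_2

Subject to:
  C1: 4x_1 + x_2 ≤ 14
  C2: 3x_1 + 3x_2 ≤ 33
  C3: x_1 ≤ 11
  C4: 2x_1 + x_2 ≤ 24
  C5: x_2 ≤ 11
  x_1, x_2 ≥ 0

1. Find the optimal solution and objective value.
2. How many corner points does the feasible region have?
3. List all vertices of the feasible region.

1. x_1 = 3.5, x_2 = 0, z = -14
2. 4
3. (0, 0), (3.5, 0), (1, 10), (0, 11)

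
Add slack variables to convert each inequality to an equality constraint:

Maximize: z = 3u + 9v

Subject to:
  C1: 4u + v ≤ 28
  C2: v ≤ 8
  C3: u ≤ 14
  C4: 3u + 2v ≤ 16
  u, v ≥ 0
max z = 3u + 9v

s.t.
  4u + v + s1 = 28
  v + s2 = 8
  u + s3 = 14
  3u + 2v + s4 = 16
  u, v, s1, s2, s3, s4 ≥ 0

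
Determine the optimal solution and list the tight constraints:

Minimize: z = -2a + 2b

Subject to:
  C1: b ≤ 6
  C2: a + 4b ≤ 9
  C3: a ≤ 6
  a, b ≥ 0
Optimal: a = 6, b = 0
Binding: C3, b ≥ 0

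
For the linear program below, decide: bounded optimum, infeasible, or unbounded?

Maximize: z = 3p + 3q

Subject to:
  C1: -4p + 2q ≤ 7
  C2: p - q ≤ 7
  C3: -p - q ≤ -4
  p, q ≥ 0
Feasible point: (1, 3) satisfies every constraint, so the LP is feasible.
Direction d = (1, 1): for each constraint row a, a·d ≤ 0 —
  (-4)(1) + (2)(1) = -2 ≤ 0
  (1)(1) + (-1)(1) = 0 ≤ 0
  (-1)(1) + (-1)(1) = -2 ≤ 0
and d ≥ 0, so (1, 3) + t·d stays feasible for every t ≥ 0. Along this ray z = 3p + 3q changes by 6 per unit t, so z → +∞.

The LP is unbounded; z can be made arbitrarily large.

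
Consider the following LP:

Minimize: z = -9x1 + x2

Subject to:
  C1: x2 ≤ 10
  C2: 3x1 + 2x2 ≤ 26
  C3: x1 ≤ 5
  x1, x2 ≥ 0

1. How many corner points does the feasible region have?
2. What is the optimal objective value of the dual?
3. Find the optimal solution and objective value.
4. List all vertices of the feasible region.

1. 5
2. -45 (by strong duality, equal to the primal optimum)
3. x1 = 5, x2 = 0, z = -45
4. (0, 0), (5, 0), (5, 5.5), (2, 10), (0, 10)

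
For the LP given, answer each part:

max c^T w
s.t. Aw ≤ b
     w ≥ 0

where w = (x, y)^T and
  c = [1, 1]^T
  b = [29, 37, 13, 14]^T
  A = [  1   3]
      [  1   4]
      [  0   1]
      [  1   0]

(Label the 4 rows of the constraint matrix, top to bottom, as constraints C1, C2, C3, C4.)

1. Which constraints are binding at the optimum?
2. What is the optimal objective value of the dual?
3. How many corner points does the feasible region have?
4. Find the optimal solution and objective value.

1. C1, C4
2. 19 (by strong duality, equal to the primal optimum)
3. 5
4. x = 14, y = 5, z = 19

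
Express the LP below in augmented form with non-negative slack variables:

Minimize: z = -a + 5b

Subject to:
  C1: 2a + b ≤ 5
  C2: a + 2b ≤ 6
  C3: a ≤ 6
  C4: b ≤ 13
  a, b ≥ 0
min z = -a + 5b

s.t.
  2a + b + s1 = 5
  a + 2b + s2 = 6
  a + s3 = 6
  b + s4 = 13
  a, b, s1, s2, s3, s4 ≥ 0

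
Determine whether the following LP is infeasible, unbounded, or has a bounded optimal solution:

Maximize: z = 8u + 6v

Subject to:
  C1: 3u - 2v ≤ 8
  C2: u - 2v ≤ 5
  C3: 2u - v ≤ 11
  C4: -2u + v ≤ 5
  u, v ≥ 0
Feasible point: (0, 0) satisfies every constraint, so the LP is feasible.
Direction d = (1, 2): for each constraint row a, a·d ≤ 0 —
  (3)(1) + (-2)(2) = -1 ≤ 0
  (1)(1) + (-2)(2) = -3 ≤ 0
  (2)(1) + (-1)(2) = 0 ≤ 0
  (-2)(1) + (1)(2) = 0 ≤ 0
and d ≥ 0, so (0, 0) + t·d stays feasible for every t ≥ 0. Along this ray z = 8u + 6v changes by 20 per unit t, so z → +∞.

Unbounded: there is a feasible ray along which z → +∞.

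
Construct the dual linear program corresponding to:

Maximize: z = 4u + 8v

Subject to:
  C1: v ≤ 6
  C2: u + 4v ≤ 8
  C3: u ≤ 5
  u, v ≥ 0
Minimize: z = 6y1 + 8y2 + 5y3

Subject to:
  C1: -y2 - y3 ≤ -4
  C2: -y1 - 4y2 ≤ -8
  y1, y2, y3 ≥ 0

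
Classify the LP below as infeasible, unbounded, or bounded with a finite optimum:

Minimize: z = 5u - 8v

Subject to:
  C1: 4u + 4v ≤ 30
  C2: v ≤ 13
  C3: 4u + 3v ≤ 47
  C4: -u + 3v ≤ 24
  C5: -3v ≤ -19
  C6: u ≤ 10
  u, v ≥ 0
The point (0, 7.5) satisfies every constraint, so the LP is feasible; the constraints give u ≤ 10 and v ≤ 13, which with u, v ≥ 0 keep the feasible region inside a bounded box. A feasible, bounded LP attains a finite optimum at a vertex.

Evaluating z = 5u - 8v at each vertex:
  (0, 6.333): z = -50.67
  (1.167, 6.333): z = -44.83
  (0, 7.5): z = -60

The LP has an optimal solution: (0, 7.5) with z = -60.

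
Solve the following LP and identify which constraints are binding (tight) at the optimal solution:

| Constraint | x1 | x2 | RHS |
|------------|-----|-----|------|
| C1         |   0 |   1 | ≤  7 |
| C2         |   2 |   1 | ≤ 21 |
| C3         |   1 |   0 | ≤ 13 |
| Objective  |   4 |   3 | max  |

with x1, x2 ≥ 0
Optimal: x1 = 7, x2 = 7
Binding: C1, C2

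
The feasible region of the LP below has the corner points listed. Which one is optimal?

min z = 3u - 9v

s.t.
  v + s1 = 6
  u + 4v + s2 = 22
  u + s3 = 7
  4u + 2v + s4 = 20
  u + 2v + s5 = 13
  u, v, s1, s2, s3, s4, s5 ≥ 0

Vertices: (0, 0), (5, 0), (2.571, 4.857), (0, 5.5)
Evaluating z = 3u - 9v at each vertex:
  (0, 0): z = 0
  (5, 0): z = 15
  (2.571, 4.857): z = -36
  (0, 5.5): z = -49.5

The smallest value is z = -49.5, attained at (0, 5.5).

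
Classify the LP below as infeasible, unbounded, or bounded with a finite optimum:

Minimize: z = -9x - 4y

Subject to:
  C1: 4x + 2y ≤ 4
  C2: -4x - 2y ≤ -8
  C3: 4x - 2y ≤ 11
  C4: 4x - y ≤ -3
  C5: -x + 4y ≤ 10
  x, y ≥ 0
C1 requires 4x + 2y ≤ 4, while C2 (-4x - 2y ≤ -8) is equivalent to 4x + 2y ≥ 8. Together they would need 8 ≤ 4x + 2y ≤ 4, which is impossible since 8 > 4. No point satisfies all constraints.

Infeasible: no point satisfies all constraints simultaneously.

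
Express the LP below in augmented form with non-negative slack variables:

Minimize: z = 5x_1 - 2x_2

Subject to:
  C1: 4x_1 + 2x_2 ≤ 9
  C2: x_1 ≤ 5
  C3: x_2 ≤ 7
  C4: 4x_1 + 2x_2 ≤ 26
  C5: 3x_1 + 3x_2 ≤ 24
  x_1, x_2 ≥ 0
min z = 5x_1 - 2x_2

s.t.
  4x_1 + 2x_2 + s1 = 9
  x_1 + s2 = 5
  x_2 + s3 = 7
  4x_1 + 2x_2 + s4 = 26
  3x_1 + 3x_2 + s5 = 24
  x_1, x_2, s1, s2, s3, s4, s5 ≥ 0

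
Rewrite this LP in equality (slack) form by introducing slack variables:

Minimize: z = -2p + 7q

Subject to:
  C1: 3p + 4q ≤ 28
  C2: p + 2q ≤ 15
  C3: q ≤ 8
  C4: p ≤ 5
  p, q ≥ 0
min z = -2p + 7q

s.t.
  3p + 4q + s1 = 28
  p + 2q + s2 = 15
  q + s3 = 8
  p + s4 = 5
  p, q, s1, s2, s3, s4 ≥ 0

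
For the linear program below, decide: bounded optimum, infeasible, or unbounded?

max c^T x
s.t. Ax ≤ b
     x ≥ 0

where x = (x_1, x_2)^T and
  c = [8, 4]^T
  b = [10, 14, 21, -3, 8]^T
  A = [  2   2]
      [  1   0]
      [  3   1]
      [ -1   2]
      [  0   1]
The point (5, 0) satisfies every constraint, so the LP is feasible; the constraints give x_1 ≤ 14 and x_2 ≤ 8, which with x_1, x_2 ≥ 0 keep the feasible region inside a bounded box. A feasible, bounded LP attains a finite optimum at a vertex.

The LP has an optimal solution: (5, 0) with z = 40.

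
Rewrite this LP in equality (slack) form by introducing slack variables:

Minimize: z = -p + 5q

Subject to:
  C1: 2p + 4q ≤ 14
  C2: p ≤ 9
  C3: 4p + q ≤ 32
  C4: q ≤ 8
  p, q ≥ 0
min z = -p + 5q

s.t.
  2p + 4q + s1 = 14
  p + s2 = 9
  4p + q + s3 = 32
  q + s4 = 8
  p, q, s1, s2, s3, s4 ≥ 0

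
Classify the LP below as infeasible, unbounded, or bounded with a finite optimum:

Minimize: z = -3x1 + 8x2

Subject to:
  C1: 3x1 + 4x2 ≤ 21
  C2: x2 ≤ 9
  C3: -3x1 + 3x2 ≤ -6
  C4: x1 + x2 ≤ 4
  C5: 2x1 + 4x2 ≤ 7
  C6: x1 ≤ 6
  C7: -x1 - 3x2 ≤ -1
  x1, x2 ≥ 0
The point (3.5, 0) satisfies every constraint, so the LP is feasible; the constraints give x1 ≤ 6 and x2 ≤ 9, which with x1, x2 ≥ 0 keep the feasible region inside a bounded box. A feasible, bounded LP attains a finite optimum at a vertex.

Evaluating z = -3x1 + 8x2 at each vertex:
  (2, 0): z = -6
  (3.5, 0): z = -10.5
  (2.5, 0.5): z = -3.5

Bounded optimum: z* = -10.5 at (3.5, 0).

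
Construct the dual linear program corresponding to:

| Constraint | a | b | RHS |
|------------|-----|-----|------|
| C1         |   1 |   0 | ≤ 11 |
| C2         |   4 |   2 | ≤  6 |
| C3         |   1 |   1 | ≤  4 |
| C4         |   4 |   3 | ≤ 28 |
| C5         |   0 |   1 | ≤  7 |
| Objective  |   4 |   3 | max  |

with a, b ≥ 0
Minimize: z = 11y1 + 6y2 + 4y3 + 28y4 + 7y5

Subject to:
  C1: -y1 - 4y2 - y3 - 4y4 ≤ -4
  C2: -2y2 - y3 - 3y4 - y5 ≤ -3
  y1, y2, y3, y4, y5 ≥ 0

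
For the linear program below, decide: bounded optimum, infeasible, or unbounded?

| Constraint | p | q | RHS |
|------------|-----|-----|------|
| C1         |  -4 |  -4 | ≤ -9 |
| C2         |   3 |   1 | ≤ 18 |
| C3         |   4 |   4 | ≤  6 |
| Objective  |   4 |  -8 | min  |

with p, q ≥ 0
C3 requires 4p + 4q ≤ 6, while C1 (-4p - 4q ≤ -9) is equivalent to 4p + 4q ≥ 9. Together they would need 9 ≤ 4p + 4q ≤ 6, which is impossible since 9 > 6. No point satisfies all constraints.

Infeasible — the constraint set is empty.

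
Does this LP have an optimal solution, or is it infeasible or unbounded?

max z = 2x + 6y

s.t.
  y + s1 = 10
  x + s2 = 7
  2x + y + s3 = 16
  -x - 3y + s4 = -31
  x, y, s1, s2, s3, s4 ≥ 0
The point (3, 10) satisfies every constraint, so the LP is feasible; the constraints give x ≤ 7 and y ≤ 10, which with x, y ≥ 0 keep the feasible region inside a bounded box. A feasible, bounded LP attains a finite optimum at a vertex.

Evaluating z = 2x + 6y at each vertex:
  (3.4, 9.2): z = 62
  (3, 10): z = 66
  (1, 10): z = 62

Bounded optimum: z* = 66 at (3, 10).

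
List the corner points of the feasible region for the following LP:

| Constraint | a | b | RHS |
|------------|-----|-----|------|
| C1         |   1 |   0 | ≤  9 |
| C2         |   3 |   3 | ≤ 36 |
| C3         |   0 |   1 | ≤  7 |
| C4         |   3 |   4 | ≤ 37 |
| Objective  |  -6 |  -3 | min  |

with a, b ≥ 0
Each vertex is the intersection of two constraint boundaries that also satisfies all remaining constraints:
  a = 0 and b = 0 → (0, 0)
  a = 9 and b = 0 → (9, 0)
  a = 9 and 3a + 4b = 37 → (9, 2.5)
  b = 7 and 3a + 4b = 37 → (3, 7)
  b = 7 and a = 0 → (0, 7)

Vertices: (0, 0), (9, 0), (9, 2.5), (3, 7), (0, 7)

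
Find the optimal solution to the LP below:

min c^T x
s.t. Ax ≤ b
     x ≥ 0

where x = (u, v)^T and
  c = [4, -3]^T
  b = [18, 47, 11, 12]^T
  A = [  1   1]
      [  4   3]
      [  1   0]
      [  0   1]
Each vertex is the intersection of two constraint boundaries that also satisfies all remaining constraints:
  u = 0 and v = 0 → (0, 0)
  u = 11 and v = 0 → (11, 0)
  4u + 3v = 47 and u = 11 → (11, 1)
  4u + 3v = 47 and v = 12 → (2.75, 12)
  v = 12 and u = 0 → (0, 12)

Evaluating z = 4u - 3v at each vertex:
  (0, 0): z = 0
  (11, 0): z = 44
  (11, 1): z = 41
  (2.75, 12): z = -25
  (0, 12): z = -36

The minimum is at (0, 12) with z = -36.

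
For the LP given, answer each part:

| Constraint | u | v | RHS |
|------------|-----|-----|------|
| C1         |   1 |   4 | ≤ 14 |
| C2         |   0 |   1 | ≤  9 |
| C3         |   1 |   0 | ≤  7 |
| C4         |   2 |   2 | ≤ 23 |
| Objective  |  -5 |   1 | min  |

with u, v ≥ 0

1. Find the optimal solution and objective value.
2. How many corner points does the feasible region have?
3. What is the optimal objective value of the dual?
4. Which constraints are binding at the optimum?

1. u = 7, v = 0, z = -35
2. 4
3. -35 (by strong duality, equal to the primal optimum)
4. C3, v ≥ 0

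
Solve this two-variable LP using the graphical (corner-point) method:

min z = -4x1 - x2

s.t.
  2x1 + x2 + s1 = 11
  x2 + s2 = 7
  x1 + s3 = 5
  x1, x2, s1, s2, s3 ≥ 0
x1 = 5, x2 = 1, z = -21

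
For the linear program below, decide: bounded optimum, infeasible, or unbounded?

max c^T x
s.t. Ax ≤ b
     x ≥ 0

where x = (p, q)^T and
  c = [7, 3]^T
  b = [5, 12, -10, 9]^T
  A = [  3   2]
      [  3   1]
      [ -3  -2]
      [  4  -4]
One constraint requires 3p + 2q ≤ 5, while the constraint -3p - 2q ≤ -10 is equivalent to 3p + 2q ≥ 10. Together they would need 10 ≤ 3p + 2q ≤ 5, which is impossible since 10 > 5. No point satisfies all constraints.

The feasible region is empty; the LP is infeasible.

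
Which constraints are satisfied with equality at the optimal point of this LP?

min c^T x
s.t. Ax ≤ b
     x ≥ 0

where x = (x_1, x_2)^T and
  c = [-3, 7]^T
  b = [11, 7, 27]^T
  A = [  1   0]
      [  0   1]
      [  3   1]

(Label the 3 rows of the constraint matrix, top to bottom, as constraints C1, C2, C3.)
Optimal: x_1 = 9, x_2 = 0
Slack at optimum:
  C1: slack = 2
  C2: slack = 7
  C3: slack = 0 (binding)
  x_1 ≥ 0: x_1 = 9
  x_2 ≥ 0: x_2 = 0 (binding)
Binding constraints: C3, x_2 ≥ 0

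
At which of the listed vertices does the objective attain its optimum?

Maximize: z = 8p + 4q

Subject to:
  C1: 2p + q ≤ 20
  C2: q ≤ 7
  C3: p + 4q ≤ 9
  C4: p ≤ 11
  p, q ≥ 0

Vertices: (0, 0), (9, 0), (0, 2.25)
Evaluating z = 8p + 4q at each vertex:
  (0, 0): z = 0
  (9, 0): z = 72
  (0, 2.25): z = 9

The largest value is z = 72, attained at (9, 0).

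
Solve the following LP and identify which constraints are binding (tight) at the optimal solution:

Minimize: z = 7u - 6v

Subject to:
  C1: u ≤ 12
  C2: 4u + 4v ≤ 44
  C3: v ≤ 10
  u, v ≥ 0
Optimal: u = 0, v = 10
Slack at optimum:
  C1: slack = 12
  C2: slack = 4
  C3: slack = 0 (binding)
  u ≥ 0: u = 0 (binding)
  v ≥ 0: v = 10
Binding constraints: C3, u ≥ 0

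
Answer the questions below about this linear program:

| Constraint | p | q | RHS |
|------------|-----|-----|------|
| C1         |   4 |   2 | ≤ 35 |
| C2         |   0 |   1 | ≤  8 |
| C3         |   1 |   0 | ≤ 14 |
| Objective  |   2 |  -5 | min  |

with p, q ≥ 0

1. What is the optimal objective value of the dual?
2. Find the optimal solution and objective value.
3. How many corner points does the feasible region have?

1. -40 (by strong duality, equal to the primal optimum)
2. p = 0, q = 8, z = -40
3. 4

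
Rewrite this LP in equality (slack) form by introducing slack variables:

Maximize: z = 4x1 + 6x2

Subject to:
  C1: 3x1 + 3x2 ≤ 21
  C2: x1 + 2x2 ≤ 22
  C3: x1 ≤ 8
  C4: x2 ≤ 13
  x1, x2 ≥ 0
max z = 4x1 + 6x2

s.t.
  3x1 + 3x2 + s1 = 21
  x1 + 2x2 + s2 = 22
  x1 + s3 = 8
  x2 + s4 = 13
  x1, x2, s1, s2, s3, s4 ≥ 0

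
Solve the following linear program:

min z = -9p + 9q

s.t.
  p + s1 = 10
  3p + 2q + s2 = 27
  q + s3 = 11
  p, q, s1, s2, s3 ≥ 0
Each vertex is the intersection of two constraint boundaries that also satisfies all remaining constraints:
  p = 0 and q = 0 → (0, 0)
  3p + 2q = 27 and q = 0 → (9, 0)
  3p + 2q = 27 and q = 11 → (1.667, 11)
  q = 11 and p = 0 → (0, 11)

Evaluating z = -9p + 9q at each vertex:
  (0, 0): z = 0
  (9, 0): z = -81
  (1.667, 11): z = 84
  (0, 11): z = 99

The minimum is at (9, 0) with z = -81.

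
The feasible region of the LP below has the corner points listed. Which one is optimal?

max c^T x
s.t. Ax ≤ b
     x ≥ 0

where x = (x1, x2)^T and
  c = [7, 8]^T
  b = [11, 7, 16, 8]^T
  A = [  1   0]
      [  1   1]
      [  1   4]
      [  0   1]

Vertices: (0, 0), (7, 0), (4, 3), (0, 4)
(4, 3) with z = 52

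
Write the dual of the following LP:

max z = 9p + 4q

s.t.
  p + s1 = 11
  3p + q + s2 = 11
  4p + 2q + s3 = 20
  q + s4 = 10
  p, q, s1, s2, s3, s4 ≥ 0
Minimize: z = 11y1 + 11y2 + 20y3 + 10y4

Subject to:
  C1: -y1 - 3y2 - 4y3 ≤ -9
  C2: -y2 - 2y3 - y4 ≤ -4
  y1, y2, y3, y4 ≥ 0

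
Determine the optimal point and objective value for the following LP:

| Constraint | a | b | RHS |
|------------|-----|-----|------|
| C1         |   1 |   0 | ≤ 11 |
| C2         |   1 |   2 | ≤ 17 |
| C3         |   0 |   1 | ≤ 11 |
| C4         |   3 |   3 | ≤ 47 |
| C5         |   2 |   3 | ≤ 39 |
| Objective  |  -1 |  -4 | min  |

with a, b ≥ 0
Each vertex is the intersection of two constraint boundaries that also satisfies all remaining constraints:
  a = 0 and b = 0 → (0, 0)
  a = 11 and b = 0 → (11, 0)
  a = 11 and a + 2b = 17 → (11, 3)
  a + 2b = 17 and a = 0 → (0, 8.5)

Evaluating z = -a - 4b at each vertex:
  (0, 0): z = 0
  (11, 0): z = -11
  (11, 3): z = -23
  (0, 8.5): z = -34

The minimum is at (0, 8.5) with z = -34.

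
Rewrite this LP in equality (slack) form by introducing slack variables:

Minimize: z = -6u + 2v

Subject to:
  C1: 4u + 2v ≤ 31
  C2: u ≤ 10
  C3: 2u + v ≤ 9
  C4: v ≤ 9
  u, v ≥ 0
min z = -6u + 2v

s.t.
  4u + 2v + s1 = 31
  u + s2 = 10
  2u + v + s3 = 9
  v + s4 = 9
  u, v, s1, s2, s3, s4 ≥ 0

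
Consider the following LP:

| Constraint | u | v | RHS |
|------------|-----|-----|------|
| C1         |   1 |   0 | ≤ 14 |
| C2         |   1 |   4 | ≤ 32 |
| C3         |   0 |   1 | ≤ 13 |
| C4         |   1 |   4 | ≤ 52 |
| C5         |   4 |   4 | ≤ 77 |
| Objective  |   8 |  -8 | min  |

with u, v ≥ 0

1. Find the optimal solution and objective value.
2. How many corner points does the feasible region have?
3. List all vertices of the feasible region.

1. u = 0, v = 8, z = -64
2. 4
3. (0, 0), (14, 0), (14, 4.5), (0, 8)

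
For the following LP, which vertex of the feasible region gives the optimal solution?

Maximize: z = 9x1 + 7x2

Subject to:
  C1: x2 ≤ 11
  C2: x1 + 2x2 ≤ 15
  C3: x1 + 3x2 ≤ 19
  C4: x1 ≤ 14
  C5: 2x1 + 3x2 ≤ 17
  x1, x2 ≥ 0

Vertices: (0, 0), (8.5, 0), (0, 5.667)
(8.5, 0) with z = 76.5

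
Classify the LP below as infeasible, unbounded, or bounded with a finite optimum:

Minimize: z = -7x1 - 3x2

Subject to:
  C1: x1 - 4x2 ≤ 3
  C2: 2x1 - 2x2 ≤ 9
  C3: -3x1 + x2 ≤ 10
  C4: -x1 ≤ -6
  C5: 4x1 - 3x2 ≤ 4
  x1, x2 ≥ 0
Feasible point: (6, 7) satisfies every constraint, so the LP is feasible.
Direction d = (1, 3): for each constraint row a, a·d ≤ 0 —
  (1)(1) + (-4)(3) = -11 ≤ 0
  (2)(1) + (-2)(3) = -4 ≤ 0
  (-3)(1) + (1)(3) = 0 ≤ 0
  (-1)(1) + (0)(3) = -1 ≤ 0
  (4)(1) + (-3)(3) = -5 ≤ 0
and d ≥ 0, so (6, 7) + t·d stays feasible for every t ≥ 0. Along this ray z = -7x1 - 3x2 changes by -16 per unit t, so z → −∞.

The LP is unbounded; z can be made arbitrarily small.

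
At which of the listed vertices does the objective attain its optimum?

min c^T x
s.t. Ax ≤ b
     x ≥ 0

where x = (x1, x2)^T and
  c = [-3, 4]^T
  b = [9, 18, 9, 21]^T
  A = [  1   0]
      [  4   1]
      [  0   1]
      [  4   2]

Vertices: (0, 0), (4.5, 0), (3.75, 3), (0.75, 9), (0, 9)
Evaluating z = -3x1 + 4x2 at each vertex:
  (0, 0): z = 0
  (4.5, 0): z = -13.5
  (3.75, 3): z = 0.75
  (0.75, 9): z = 33.75
  (0, 9): z = 36

The smallest value is z = -13.5, attained at (4.5, 0).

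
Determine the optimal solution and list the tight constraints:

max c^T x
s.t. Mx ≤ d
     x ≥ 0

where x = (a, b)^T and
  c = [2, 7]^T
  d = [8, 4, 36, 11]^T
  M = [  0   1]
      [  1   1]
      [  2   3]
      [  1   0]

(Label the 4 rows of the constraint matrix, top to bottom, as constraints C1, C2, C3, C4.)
Optimal: a = 0, b = 4
Binding: C2, a ≥ 0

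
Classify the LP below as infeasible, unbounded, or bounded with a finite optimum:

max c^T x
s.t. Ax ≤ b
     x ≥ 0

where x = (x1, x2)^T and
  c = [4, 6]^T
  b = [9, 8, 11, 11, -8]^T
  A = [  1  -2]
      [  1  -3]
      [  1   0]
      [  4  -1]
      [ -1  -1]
Feasible point: (0, 8) satisfies every constraint, so the LP is feasible.
Direction d = (0, 1): for each constraint row a, a·d ≤ 0 —
  (1)(0) + (-2)(1) = -2 ≤ 0
  (1)(0) + (-3)(1) = -3 ≤ 0
  (1)(0) + (0)(1) = 0 ≤ 0
  (4)(0) + (-1)(1) = -1 ≤ 0
  (-1)(0) + (-1)(1) = -1 ≤ 0
and d ≥ 0, so (0, 8) + t·d stays feasible for every t ≥ 0. Along this ray z = 4x1 + 6x2 changes by 6 per unit t, so z → +∞.

Unbounded — the objective can increase without bound over the feasible region.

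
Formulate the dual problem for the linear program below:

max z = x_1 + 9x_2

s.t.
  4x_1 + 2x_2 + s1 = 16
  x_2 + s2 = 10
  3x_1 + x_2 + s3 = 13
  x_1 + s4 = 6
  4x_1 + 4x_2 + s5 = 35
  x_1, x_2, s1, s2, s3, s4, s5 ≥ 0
Minimize: z = 16y1 + 10y2 + 13y3 + 6y4 + 35y5

Subject to:
  C1: -4y1 - 3y3 - y4 - 4y5 ≤ -1
  C2: -2y1 - y2 - y3 - 4y5 ≤ -9
  y1, y2, y3, y4, y5 ≥ 0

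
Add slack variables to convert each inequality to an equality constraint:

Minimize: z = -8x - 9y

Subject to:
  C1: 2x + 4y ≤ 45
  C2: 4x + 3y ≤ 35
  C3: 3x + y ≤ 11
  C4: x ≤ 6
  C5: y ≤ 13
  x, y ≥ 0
min z = -8x - 9y

s.t.
  2x + 4y + s1 = 45
  4x + 3y + s2 = 35
  3x + y + s3 = 11
  x + s4 = 6
  y + s5 = 13
  x, y, s1, s2, s3, s4, s5 ≥ 0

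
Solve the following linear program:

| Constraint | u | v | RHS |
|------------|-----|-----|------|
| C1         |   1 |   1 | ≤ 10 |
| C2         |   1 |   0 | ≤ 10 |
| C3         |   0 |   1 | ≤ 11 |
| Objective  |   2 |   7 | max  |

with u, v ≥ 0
u = 0, v = 10, z = 70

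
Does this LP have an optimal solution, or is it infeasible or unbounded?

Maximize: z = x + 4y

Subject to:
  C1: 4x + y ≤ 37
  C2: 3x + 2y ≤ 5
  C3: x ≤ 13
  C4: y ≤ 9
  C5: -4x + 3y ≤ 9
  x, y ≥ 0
The point (0, 2.5) satisfies every constraint, so the LP is feasible; the constraints give x ≤ 13 and y ≤ 9, which with x, y ≥ 0 keep the feasible region inside a bounded box. A feasible, bounded LP attains a finite optimum at a vertex.

Feasible with finite optimum z* = 10 at (0, 2.5).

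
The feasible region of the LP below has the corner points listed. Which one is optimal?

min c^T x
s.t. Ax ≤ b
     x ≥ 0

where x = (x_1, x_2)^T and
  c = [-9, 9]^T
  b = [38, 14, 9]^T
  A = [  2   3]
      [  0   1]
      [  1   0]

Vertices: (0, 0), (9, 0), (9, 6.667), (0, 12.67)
(9, 0) with z = -81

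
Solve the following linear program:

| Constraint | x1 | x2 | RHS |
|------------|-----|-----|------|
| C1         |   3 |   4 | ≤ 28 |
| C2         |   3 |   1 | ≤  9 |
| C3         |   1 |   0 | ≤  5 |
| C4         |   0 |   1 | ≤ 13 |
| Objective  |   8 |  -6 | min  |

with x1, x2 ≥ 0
x1 = 0, x2 = 7, z = -42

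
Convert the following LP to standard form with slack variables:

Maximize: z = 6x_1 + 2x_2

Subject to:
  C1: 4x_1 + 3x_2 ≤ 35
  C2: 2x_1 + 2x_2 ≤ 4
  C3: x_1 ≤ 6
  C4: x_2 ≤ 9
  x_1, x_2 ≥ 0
max z = 6x_1 + 2x_2

s.t.
  4x_1 + 3x_2 + s1 = 35
  2x_1 + 2x_2 + s2 = 4
  x_1 + s3 = 6
  x_2 + s4 = 9
  x_1, x_2, s1, s2, s3, s4 ≥ 0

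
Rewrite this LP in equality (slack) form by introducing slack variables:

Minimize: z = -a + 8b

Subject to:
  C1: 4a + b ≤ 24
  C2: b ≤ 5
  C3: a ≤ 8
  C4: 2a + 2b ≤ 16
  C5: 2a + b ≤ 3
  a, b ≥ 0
min z = -a + 8b

s.t.
  4a + b + s1 = 24
  b + s2 = 5
  a + s3 = 8
  2a + 2b + s4 = 16
  2a + b + s5 = 3
  a, b, s1, s2, s3, s4, s5 ≥ 0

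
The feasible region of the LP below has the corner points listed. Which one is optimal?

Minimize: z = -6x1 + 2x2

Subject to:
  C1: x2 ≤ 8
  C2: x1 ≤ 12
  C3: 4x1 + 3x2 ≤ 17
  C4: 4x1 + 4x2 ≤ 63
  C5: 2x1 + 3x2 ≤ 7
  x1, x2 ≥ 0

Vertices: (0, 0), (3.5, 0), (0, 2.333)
Evaluating z = -6x1 + 2x2 at each vertex:
  (0, 0): z = 0
  (3.5, 0): z = -21
  (0, 2.333): z = 4.667

The smallest value is z = -21, attained at (3.5, 0).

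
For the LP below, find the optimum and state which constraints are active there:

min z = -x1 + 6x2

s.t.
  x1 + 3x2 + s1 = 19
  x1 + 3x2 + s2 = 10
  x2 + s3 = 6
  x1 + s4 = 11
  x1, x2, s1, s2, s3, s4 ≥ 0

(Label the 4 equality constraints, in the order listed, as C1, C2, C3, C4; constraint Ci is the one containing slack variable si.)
Optimal: x1 = 10, x2 = 0
Slack at optimum:
  C1: slack = 9
  C2: slack = 0 (binding)
  C3: slack = 6
  C4: slack = 1
  x1 ≥ 0: x1 = 10
  x2 ≥ 0: x2 = 0 (binding)
Binding constraints: C2, x2 ≥ 0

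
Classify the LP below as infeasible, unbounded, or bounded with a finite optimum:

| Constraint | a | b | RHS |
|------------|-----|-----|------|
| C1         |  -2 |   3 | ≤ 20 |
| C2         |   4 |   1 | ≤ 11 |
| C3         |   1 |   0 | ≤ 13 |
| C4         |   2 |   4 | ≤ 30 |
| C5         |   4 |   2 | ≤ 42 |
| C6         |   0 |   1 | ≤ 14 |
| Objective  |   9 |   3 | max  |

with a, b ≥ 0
The point (1, 7) satisfies every constraint, so the LP is feasible; the constraints give a ≤ 13 and b ≤ 14, which with a, b ≥ 0 keep the feasible region inside a bounded box. A feasible, bounded LP attains a finite optimum at a vertex.

Evaluating z = 9a + 3b at each vertex:
  (0, 0): z = 0
  (2.75, 0): z = 24.75
  (1, 7): z = 30
  (0.7143, 7.143): z = 27.86
  (0, 6.667): z = 20

Bounded optimum: z* = 30 at (1, 7).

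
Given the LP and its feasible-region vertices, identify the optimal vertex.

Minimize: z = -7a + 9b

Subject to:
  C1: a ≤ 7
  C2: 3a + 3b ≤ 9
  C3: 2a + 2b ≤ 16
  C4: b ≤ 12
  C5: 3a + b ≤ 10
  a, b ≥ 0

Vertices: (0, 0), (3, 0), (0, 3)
Evaluating z = -7a + 9b at each vertex:
  (0, 0): z = 0
  (3, 0): z = -21
  (0, 3): z = 27

The smallest value is z = -21, attained at (3, 0).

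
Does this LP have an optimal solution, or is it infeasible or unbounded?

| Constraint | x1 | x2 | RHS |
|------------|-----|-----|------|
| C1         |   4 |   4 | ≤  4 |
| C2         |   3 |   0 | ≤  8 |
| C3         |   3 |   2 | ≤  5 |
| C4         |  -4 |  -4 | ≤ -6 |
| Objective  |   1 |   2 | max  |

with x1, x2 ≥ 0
C1 requires 4x1 + 4x2 ≤ 4, while C4 (-4x1 - 4x2 ≤ -6) is equivalent to 4x1 + 4x2 ≥ 6. Together they would need 6 ≤ 4x1 + 4x2 ≤ 4, which is impossible since 6 > 4. No point satisfies all constraints.

Infeasible: no point satisfies all constraints simultaneously.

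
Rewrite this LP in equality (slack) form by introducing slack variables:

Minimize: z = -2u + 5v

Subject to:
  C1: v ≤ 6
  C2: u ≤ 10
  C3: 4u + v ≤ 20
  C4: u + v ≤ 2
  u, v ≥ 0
min z = -2u + 5v

s.t.
  v + s1 = 6
  u + s2 = 10
  4u + v + s3 = 20
  u + v + s4 = 2
  u, v, s1, s2, s3, s4 ≥ 0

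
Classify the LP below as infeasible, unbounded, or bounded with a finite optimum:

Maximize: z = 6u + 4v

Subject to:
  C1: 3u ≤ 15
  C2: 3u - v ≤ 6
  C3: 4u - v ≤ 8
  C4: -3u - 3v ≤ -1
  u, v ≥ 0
Feasible point: (0, 1) satisfies every constraint, so the LP is feasible.
Direction d = (0, 1): for each constraint row a, a·d ≤ 0 —
  (3)(0) + (0)(1) = 0 ≤ 0
  (3)(0) + (-1)(1) = -1 ≤ 0
  (4)(0) + (-1)(1) = -1 ≤ 0
  (-3)(0) + (-3)(1) = -3 ≤ 0
and d ≥ 0, so (0, 1) + t·d stays feasible for every t ≥ 0. Along this ray z = 6u + 4v changes by 4 per unit t, so z → +∞.

Unbounded: there is a feasible ray along which z → +∞.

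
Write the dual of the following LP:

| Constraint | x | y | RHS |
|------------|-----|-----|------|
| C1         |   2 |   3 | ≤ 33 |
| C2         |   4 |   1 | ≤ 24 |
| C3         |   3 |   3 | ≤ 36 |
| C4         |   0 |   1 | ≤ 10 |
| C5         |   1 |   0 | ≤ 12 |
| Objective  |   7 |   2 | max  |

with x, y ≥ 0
Minimize: z = 33y1 + 24y2 + 36y3 + 10y4 + 12y5

Subject to:
  C1: -2y1 - 4y2 - 3y3 - y5 ≤ -7
  C2: -3y1 - y2 - 3y3 - y4 ≤ -2
  y1, y2, y3, y4, y5 ≥ 0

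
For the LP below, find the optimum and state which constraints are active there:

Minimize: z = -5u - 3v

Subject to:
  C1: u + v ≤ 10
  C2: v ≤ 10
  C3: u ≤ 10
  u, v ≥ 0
Optimal: u = 10, v = 0
Slack at optimum:
  C1: slack = 0 (binding)
  C2: slack = 10
  C3: slack = 0 (binding)
  u ≥ 0: u = 10
  v ≥ 0: v = 0 (binding)
Binding constraints: C1, C3, v ≥ 0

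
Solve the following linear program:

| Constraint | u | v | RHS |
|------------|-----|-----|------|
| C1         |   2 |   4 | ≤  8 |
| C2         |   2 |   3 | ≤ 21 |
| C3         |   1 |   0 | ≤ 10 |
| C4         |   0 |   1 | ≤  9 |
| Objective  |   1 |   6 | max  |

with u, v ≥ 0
u = 0, v = 2, z = 12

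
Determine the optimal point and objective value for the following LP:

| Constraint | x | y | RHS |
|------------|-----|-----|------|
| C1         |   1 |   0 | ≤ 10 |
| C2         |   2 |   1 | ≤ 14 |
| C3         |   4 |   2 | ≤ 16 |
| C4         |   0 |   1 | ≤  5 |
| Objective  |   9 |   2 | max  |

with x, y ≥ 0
x = 4, y = 0, z = 36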